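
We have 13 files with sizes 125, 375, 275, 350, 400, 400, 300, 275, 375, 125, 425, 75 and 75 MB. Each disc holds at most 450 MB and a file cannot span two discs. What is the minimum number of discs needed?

Total = 425 + 400 + 400 + 375 + 375 + 350 + 300 + 275 + 275 + 125 + 125 + 75 + 75 = 3575 MB.
Lower bound: ⌈3575/450⌉ = 8 discs.
Also, 9 files each exceed 225 MB, and no two of those can share a disc, so at least 9 discs are needed.
A packing using 9 discs:
  disc 1: 425 = 425
  disc 2: 400 = 400
  disc 3: 400 = 400
  disc 4: 375 + 75 = 450
  disc 5: 375 + 75 = 450
  disc 6: 350 = 350
  disc 7: 300 + 125 = 425
  disc 8: 275 + 125 = 400
  disc 9: 275 = 275
This matches the lower bound, so 9 is optimal.

9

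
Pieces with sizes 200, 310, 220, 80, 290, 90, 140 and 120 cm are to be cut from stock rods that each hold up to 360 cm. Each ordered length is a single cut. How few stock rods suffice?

Total = 310 + 290 + 220 + 200 + 140 + 120 + 90 + 80 = 1450 cm.
Lower bound: ⌈1450/360⌉ = 5 stock rods.
A packing using 5 stock rods:
  stock rod 1: 310 = 310
  stock rod 2: 290 = 290
  stock rod 3: 220 + 140 = 360
  stock rod 4: 200 + 120 = 320
  stock rod 5: 90 + 80 = 170
This matches the lower bound, so 5 is optimal.

5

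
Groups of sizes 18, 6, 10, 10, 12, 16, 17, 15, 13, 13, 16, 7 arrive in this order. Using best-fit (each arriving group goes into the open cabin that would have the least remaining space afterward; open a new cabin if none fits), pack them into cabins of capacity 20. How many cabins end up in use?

  18 → cabin 1 (new)  [load 18/20]
  6 → cabin 2 (new)  [load 6/20]
  10 → cabin 2  [load 16/20]
  10 → cabin 3 (new)  [load 10/20]
  12 → cabin 4 (new)  [load 12/20]
  16 → cabin 5 (new)  [load 16/20]
  17 → cabin 6 (new)  [load 17/20]
  15 → cabin 7 (new)  [load 15/20]
  13 → cabin 8 (new)  [load 13/20]
  13 → cabin 9 (new)  [load 13/20]
  16 → cabin 10 (new)  [load 16/20]
  7 → cabin 8  [load 20/20]
10 cabins opened.

10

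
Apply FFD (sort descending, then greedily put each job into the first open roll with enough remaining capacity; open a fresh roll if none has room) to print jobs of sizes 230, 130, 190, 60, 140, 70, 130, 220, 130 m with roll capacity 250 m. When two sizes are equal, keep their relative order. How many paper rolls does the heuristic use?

Sorted descending: 230, 220, 190, 140, 130, 130, 130, 70, 60.
  230 → roll 1 (new)  [load 230/250]
  220 → roll 2 (new)  [load 220/250]
  190 → roll 3 (new)  [load 190/250]
  140 → roll 4 (new)  [load 140/250]
  130 → roll 5 (new)  [load 130/250]
  130 → roll 6 (new)  [load 130/250]
  130 → roll 7 (new)  [load 130/250]
  70 → roll 4  [load 210/250]
  60 → roll 3  [load 250/250]
7 paper rolls opened.

7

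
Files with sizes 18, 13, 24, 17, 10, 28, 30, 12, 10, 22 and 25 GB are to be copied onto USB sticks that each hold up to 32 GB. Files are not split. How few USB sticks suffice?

Total = 30 + 28 + 25 + 24 + 22 + 18 + 17 + 13 + 12 + 10 + 10 = 209 GB.
Lower bound: ⌈209/32⌉ = 7 USB sticks.
A packing using 8 USB sticks:
  USB stick 1: 30 = 30
  USB stick 2: 28 = 28
  USB stick 3: 25 = 25
  USB stick 4: 24 = 24
  USB stick 5: 22 + 10 = 32
  USB stick 6: 18 + 13 = 31
  USB stick 7: 17 + 12 = 29
  USB stick 8: 10 = 10
No arrangement into 7 USB sticks stays within capacity, so 8 is optimal.

8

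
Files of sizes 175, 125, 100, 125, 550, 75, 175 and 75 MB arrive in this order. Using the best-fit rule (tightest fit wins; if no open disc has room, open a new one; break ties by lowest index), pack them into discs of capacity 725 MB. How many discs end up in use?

  175 → disc 1 (new)  [load 175/725]
  125 → disc 1  [load 300/725]
  100 → disc 1  [load 400/725]
  125 → disc 1  [load 525/725]
  550 → disc 2 (new)  [load 550/725]
  75 → disc 2  [load 625/725]
  175 → disc 1  [load 700/725]
  75 → disc 2  [load 700/725]
2 discs opened.

2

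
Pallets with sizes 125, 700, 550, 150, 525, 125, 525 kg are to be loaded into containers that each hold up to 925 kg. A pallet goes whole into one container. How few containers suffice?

4

Total = 700 + 550 + 525 + 525 + 150 + 125 + 125 = 2700 kg.
Lower bound: ⌈2700/925⌉ = 3 containers.
Also, 4 pallets each exceed 925/2 kg, and no two of those can share a container, so at least 4 containers are needed.
A packing using 4 containers:
  container 1: 700 + 150 = 850
  container 2: 550 + 125 + 125 = 800
  container 3: 525 = 525
  container 4: 525 = 525
This matches the lower bound, so 4 is optimal.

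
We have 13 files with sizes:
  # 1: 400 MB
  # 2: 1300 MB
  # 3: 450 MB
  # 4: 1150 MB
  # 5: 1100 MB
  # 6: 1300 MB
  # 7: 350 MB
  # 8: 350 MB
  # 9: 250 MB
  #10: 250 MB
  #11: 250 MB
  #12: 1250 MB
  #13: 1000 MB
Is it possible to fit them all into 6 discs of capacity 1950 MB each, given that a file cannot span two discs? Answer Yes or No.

A valid assignment using 6 discs:
  disc 1: 1300 + 450 = 1750
  disc 2: 1300 + 400 + 250 = 1950
  disc 3: 1250 + 350 + 350 = 1950
  disc 4: 1150 + 250 + 250 = 1650
  disc 5: 1100 = 1100
  disc 6: 1000 = 1000
Every load is within 1950 MB, so 6 discs suffice.

Yes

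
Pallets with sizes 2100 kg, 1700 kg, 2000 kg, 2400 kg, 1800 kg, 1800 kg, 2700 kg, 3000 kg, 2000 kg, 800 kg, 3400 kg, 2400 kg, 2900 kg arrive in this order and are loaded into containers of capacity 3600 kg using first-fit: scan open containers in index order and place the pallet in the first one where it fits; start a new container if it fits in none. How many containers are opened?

  2100 → container 1 (new)  [load 2100/3600]
  1700 → container 2 (new)  [load 1700/3600]
  2000 → container 3 (new)  [load 2000/3600]
  2400 → container 4 (new)  [load 2400/3600]
  1800 → container 2  [load 3500/3600]
  1800 → container 5 (new)  [load 1800/3600]
  2700 → container 6 (new)  [load 2700/3600]
  3000 → container 7 (new)  [load 3000/3600]
  2000 → container 8 (new)  [load 2000/3600]
  800 → container 1  [load 2900/3600]
  3400 → container 9 (new)  [load 3400/3600]
  2400 → container 10 (new)  [load 2400/3600]
  2900 → container 11 (new)  [load 2900/3600]
11 containers opened.

11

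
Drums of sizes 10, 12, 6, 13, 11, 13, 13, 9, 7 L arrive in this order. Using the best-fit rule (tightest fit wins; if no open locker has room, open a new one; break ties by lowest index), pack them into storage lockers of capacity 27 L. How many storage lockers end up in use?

  10 → locker 1 (new)  [load 10/27]
  12 → locker 1  [load 22/27]
  6 → locker 2 (new)  [load 6/27]
  13 → locker 2  [load 19/27]
  11 → locker 3 (new)  [load 11/27]
  13 → locker 3  [load 24/27]
  13 → locker 4 (new)  [load 13/27]
  9 → locker 4  [load 22/27]
  7 → locker 2  [load 26/27]
4 storage lockers opened.

4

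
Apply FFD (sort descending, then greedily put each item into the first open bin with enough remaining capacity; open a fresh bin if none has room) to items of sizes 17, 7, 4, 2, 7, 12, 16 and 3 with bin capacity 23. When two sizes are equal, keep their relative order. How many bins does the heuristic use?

Sorted descending: 17, 16, 12, 7, 7, 4, 3, 2.
  17 → bin 1 (new)  [load 17/23]
  16 → bin 2 (new)  [load 16/23]
  12 → bin 3 (new)  [load 12/23]
  7 → bin 2  [load 23/23]
  7 → bin 3  [load 19/23]
  4 → bin 1  [load 21/23]
  3 → bin 3  [load 22/23]
  2 → bin 1  [load 23/23]
3 bins opened.

3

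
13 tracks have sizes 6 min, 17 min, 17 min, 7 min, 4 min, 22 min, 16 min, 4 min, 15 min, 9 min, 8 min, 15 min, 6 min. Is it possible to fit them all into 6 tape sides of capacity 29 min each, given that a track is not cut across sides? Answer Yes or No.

Yes

A valid assignment using 6 tape sides:
  side 1: 22 + 7 = 29
  side 2: 17 + 9 = 26
  side 3: 17 + 8 + 4 = 29
  side 4: 16 + 6 + 6 = 28
  side 5: 15 + 4 = 19
  side 6: 15 = 15
Every load is within 29 min, so 6 tape sides suffice.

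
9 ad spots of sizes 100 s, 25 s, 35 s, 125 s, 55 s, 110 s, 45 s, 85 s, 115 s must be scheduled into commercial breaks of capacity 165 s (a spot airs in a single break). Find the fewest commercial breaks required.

Total = 125 + 115 + 110 + 100 + 85 + 55 + 45 + 35 + 25 = 695 s.
Lower bound: ⌈695/165⌉ = 5 commercial breaks.
A packing using 5 commercial breaks:
  break 1: 125 + 35 = 160
  break 2: 115 + 45 = 160
  break 3: 110 + 55 = 165
  break 4: 100 + 25 = 125
  break 5: 85 = 85
This matches the lower bound, so 5 is optimal.

5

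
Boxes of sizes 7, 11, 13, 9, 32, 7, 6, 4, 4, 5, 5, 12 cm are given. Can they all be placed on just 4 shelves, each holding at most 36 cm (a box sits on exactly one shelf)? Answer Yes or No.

Yes

A valid assignment using 4 shelves:
  shelf 1: 32 + 4 = 36
  shelf 2: 13 + 12 + 11 = 36
  shelf 3: 9 + 7 + 7 + 6 + 5 = 34
  shelf 4: 5 + 4 = 9
Every load is within 36 cm, so 4 shelves suffice.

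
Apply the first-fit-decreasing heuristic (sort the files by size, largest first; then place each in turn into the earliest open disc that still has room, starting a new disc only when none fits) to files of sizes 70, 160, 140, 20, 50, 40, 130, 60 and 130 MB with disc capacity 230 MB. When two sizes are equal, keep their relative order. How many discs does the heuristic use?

4

Sorted descending: 160, 140, 130, 130, 70, 60, 50, 40, 20.
  160 → disc 1 (new)  [load 160/230]
  140 → disc 2 (new)  [load 140/230]
  130 → disc 3 (new)  [load 130/230]
  130 → disc 4 (new)  [load 130/230]
  70 → disc 1  [load 230/230]
  60 → disc 2  [load 200/230]
  50 → disc 3  [load 180/230]
  40 → disc 3  [load 220/230]
  20 → disc 2  [load 220/230]
4 discs opened.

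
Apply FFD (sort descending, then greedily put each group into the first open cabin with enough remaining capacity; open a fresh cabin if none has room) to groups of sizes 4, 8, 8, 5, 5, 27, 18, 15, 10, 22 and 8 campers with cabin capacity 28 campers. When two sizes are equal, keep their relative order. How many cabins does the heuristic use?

Sorted descending: 27, 22, 18, 15, 10, 8, 8, 8, 5, 5, 4.
  27 → cabin 1 (new)  [load 27/28]
  22 → cabin 2 (new)  [load 22/28]
  18 → cabin 3 (new)  [load 18/28]
  15 → cabin 4 (new)  [load 15/28]
  10 → cabin 3  [load 28/28]
  8 → cabin 4  [load 23/28]
  8 → cabin 5 (new)  [load 8/28]
  8 → cabin 5  [load 16/28]
  5 → cabin 2  [load 27/28]
  5 → cabin 4  [load 28/28]
  4 → cabin 5  [load 20/28]
5 cabins opened.

5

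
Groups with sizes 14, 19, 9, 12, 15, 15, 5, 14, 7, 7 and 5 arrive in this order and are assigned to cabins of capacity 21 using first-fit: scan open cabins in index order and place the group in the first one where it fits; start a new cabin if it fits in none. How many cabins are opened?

  14 → cabin 1 (new)  [load 14/21]
  19 → cabin 2 (new)  [load 19/21]
  9 → cabin 3 (new)  [load 9/21]
  12 → cabin 3  [load 21/21]
  15 → cabin 4 (new)  [load 15/21]
  15 → cabin 5 (new)  [load 15/21]
  5 → cabin 1  [load 19/21]
  14 → cabin 6 (new)  [load 14/21]
  7 → cabin 6  [load 21/21]
  7 → cabin 7 (new)  [load 7/21]
  5 → cabin 4  [load 20/21]
7 cabins opened.

7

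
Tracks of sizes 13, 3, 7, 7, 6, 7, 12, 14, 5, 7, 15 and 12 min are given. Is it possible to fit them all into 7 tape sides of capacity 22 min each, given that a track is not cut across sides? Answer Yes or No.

Yes

A valid assignment using 6 tape sides:
  side 1: 15 + 7 = 22
  side 2: 14 + 7 = 21
  side 3: 13 + 7 = 20
  side 4: 12 + 7 + 3 = 22
  side 5: 12 + 6 = 18
  side 6: 5 = 5
That uses only 6 ≤ 7, so 7 tape sides are enough.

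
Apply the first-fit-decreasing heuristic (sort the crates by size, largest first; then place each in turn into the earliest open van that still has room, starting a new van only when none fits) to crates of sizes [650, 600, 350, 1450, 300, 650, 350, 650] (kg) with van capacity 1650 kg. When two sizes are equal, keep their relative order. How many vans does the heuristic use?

4

Sorted descending: 1450, 650, 650, 650, 600, 350, 350, 300.
  1450 → van 1 (new)  [load 1450/1650]
  650 → van 2 (new)  [load 650/1650]
  650 → van 2  [load 1300/1650]
  650 → van 3 (new)  [load 650/1650]
  600 → van 3  [load 1250/1650]
  350 → van 2  [load 1650/1650]
  350 → van 3  [load 1600/1650]
  300 → van 4 (new)  [load 300/1650]
4 vans opened.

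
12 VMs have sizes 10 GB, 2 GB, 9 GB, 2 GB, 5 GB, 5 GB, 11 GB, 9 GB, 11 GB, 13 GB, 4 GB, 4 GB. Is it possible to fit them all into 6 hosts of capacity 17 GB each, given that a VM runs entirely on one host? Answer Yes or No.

Yes

A valid assignment using 6 hosts:
  host 1: 13 + 4 = 17
  host 2: 11 + 5 = 16
  host 3: 11 + 5 = 16
  host 4: 10 + 4 + 2 = 16
  host 5: 9 + 2 = 11
  host 6: 9 = 9
Every load is within 17 GB, so 6 hosts suffice.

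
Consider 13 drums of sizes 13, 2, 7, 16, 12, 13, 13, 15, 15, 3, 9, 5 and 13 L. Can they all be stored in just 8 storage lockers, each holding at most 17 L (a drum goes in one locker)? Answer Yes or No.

Total = 136 L; ⌈136/17⌉ = 8.
9 drums each exceed half the capacity and cannot share a locker, forcing at least 9 storage lockers.
At least 9 storage lockers are required, but only 8 are allowed.

No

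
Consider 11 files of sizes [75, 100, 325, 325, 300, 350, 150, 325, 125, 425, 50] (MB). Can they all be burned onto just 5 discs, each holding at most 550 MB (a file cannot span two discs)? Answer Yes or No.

Total = 2550 MB; ⌈2550/550⌉ = 5.
6 files each exceed half the capacity and cannot share a disc, forcing at least 6 discs.
At least 6 discs are required, but only 5 are allowed.

No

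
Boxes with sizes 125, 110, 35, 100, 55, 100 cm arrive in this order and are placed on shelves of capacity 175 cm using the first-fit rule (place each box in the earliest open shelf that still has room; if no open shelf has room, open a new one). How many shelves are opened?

4

  125 → shelf 1 (new)  [load 125/175]
  110 → shelf 2 (new)  [load 110/175]
  35 → shelf 1  [load 160/175]
  100 → shelf 3 (new)  [load 100/175]
  55 → shelf 2  [load 165/175]
  100 → shelf 4 (new)  [load 100/175]
4 shelves opened.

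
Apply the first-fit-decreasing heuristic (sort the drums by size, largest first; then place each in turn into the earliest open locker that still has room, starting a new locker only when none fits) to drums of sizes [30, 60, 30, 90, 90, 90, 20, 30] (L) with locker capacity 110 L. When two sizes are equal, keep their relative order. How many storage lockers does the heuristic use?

Sorted descending: 90, 90, 90, 60, 30, 30, 30, 20.
  90 → locker 1 (new)  [load 90/110]
  90 → locker 2 (new)  [load 90/110]
  90 → locker 3 (new)  [load 90/110]
  60 → locker 4 (new)  [load 60/110]
  30 → locker 4  [load 90/110]
  30 → locker 5 (new)  [load 30/110]
  30 → locker 5  [load 60/110]
  20 → locker 1  [load 110/110]
5 storage lockers opened.

5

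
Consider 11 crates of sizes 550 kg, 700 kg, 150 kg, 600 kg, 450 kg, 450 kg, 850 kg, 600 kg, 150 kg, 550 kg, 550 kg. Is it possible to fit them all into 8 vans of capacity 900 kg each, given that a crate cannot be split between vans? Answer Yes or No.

Yes

A valid assignment using 8 vans:
  van 1: 850 = 850
  van 2: 700 + 150 = 850
  van 3: 600 + 150 = 750
  van 4: 600 = 600
  van 5: 550 = 550
  van 6: 550 = 550
  van 7: 550 = 550
  van 8: 450 + 450 = 900
Every load is within 900 kg, so 8 vans suffice.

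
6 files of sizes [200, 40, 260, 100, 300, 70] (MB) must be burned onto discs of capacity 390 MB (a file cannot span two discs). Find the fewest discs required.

Total = 300 + 260 + 200 + 100 + 70 + 40 = 970 MB.
Lower bound: ⌈970/390⌉ = 3 discs.
A packing using 3 discs:
  disc 1: 300 + 70 = 370
  disc 2: 260 + 100 = 360
  disc 3: 200 + 40 = 240
This matches the lower bound, so 3 is optimal.

3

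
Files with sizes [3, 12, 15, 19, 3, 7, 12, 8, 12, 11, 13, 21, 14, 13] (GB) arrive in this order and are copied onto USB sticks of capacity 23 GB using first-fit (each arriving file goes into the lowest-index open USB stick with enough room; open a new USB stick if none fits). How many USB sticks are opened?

  3 → USB stick 1 (new)  [load 3/23]
  12 → USB stick 1  [load 15/23]
  15 → USB stick 2 (new)  [load 15/23]
  19 → USB stick 3 (new)  [load 19/23]
  3 → USB stick 1  [load 18/23]
  7 → USB stick 2  [load 22/23]
  12 → USB stick 4 (new)  [load 12/23]
  8 → USB stick 4  [load 20/23]
  12 → USB stick 5 (new)  [load 12/23]
  11 → USB stick 5  [load 23/23]
  13 → USB stick 6 (new)  [load 13/23]
  21 → USB stick 7 (new)  [load 21/23]
  14 → USB stick 8 (new)  [load 14/23]
  13 → USB stick 9 (new)  [load 13/23]
9 USB sticks opened.

9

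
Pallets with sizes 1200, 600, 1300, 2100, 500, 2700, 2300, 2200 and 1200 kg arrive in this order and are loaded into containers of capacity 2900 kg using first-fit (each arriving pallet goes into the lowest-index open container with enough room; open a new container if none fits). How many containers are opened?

6

  1200 → container 1 (new)  [load 1200/2900]
  600 → container 1  [load 1800/2900]
  1300 → container 2 (new)  [load 1300/2900]
  2100 → container 3 (new)  [load 2100/2900]
  500 → container 1  [load 2300/2900]
  2700 → container 4 (new)  [load 2700/2900]
  2300 → container 5 (new)  [load 2300/2900]
  2200 → container 6 (new)  [load 2200/2900]
  1200 → container 2  [load 2500/2900]
6 containers opened.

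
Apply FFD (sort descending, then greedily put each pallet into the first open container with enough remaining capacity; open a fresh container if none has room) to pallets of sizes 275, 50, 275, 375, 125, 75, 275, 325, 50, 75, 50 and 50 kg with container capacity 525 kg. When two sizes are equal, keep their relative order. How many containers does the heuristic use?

Sorted descending: 375, 325, 275, 275, 275, 125, 75, 75, 50, 50, 50, 50.
  375 → container 1 (new)  [load 375/525]
  325 → container 2 (new)  [load 325/525]
  275 → container 3 (new)  [load 275/525]
  275 → container 4 (new)  [load 275/525]
  275 → container 5 (new)  [load 275/525]
  125 → container 1  [load 500/525]
  75 → container 2  [load 400/525]
  75 → container 2  [load 475/525]
  50 → container 2  [load 525/525]
  50 → container 3  [load 325/525]
  50 → container 3  [load 375/525]
  50 → container 3  [load 425/525]
5 containers opened.

5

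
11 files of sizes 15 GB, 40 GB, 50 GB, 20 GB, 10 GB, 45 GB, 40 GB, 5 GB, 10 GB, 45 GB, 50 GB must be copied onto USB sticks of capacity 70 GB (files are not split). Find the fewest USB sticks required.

Total = 50 + 50 + 45 + 45 + 40 + 40 + 20 + 15 + 10 + 10 + 5 = 330 GB.
Lower bound: ⌈330/70⌉ = 5 USB sticks.
Also, 6 files each exceed 35 GB, and no two of those can share a USB stick, so at least 6 USB sticks are needed.
A packing using 6 USB sticks:
  USB stick 1: 50 + 20 = 70
  USB stick 2: 50 + 15 + 5 = 70
  USB stick 3: 45 + 10 + 10 = 65
  USB stick 4: 45 = 45
  USB stick 5: 40 = 40
  USB stick 6: 40 = 40
This matches the lower bound, so 6 is optimal.

6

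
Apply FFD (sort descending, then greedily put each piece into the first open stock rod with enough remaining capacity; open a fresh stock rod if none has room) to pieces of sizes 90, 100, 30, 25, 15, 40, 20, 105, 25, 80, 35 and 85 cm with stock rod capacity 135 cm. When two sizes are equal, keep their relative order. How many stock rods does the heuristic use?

5

Sorted descending: 105, 100, 90, 85, 80, 40, 35, 30, 25, 25, 20, 15.
  105 → stock rod 1 (new)  [load 105/135]
  100 → stock rod 2 (new)  [load 100/135]
  90 → stock rod 3 (new)  [load 90/135]
  85 → stock rod 4 (new)  [load 85/135]
  80 → stock rod 5 (new)  [load 80/135]
  40 → stock rod 3  [load 130/135]
  35 → stock rod 2  [load 135/135]
  30 → stock rod 1  [load 135/135]
  25 → stock rod 4  [load 110/135]
  25 → stock rod 4  [load 135/135]
  20 → stock rod 5  [load 100/135]
  15 → stock rod 5  [load 115/135]
5 stock rods opened.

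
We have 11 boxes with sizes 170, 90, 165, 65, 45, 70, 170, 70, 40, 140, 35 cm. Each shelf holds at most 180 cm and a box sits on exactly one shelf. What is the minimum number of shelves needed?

7

Total = 170 + 170 + 165 + 140 + 90 + 70 + 70 + 65 + 45 + 40 + 35 = 1060 cm.
Lower bound: ⌈1060/180⌉ = 6 shelves.
A packing using 7 shelves:
  shelf 1: 170 = 170
  shelf 2: 170 = 170
  shelf 3: 165 = 165
  shelf 4: 140 + 40 = 180
  shelf 5: 90 + 70 = 160
  shelf 6: 70 + 65 + 45 = 180
  shelf 7: 35 = 35
No arrangement into 6 shelves stays within capacity, so 7 is optimal.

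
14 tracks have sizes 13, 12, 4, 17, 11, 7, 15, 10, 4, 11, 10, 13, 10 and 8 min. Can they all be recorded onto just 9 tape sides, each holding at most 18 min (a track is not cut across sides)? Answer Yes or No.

No

Total = 145 min; ⌈145/18⌉ = 9.
10 tracks each exceed half the capacity and cannot share a side, forcing at least 10 tape sides.
At least 10 tape sides are required, but only 9 are allowed.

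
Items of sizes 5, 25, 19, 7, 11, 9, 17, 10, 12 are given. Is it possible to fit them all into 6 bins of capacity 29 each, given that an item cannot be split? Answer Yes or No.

Yes

A valid assignment using 5 bins:
  bin 1: 25 = 25
  bin 2: 19 + 10 = 29
  bin 3: 17 + 12 = 29
  bin 4: 11 + 9 + 7 = 27
  bin 5: 5 = 5
That uses only 5 ≤ 6, so 6 bins are enough.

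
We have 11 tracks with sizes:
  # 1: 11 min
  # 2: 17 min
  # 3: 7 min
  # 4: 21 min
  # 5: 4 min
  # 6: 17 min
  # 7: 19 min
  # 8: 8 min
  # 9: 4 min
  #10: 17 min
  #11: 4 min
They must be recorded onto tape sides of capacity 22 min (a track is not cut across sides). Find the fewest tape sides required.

7

Total = 21 + 19 + 17 + 17 + 17 + 11 + 8 + 7 + 4 + 4 + 4 = 129 min.
Lower bound: ⌈129/22⌉ = 6 tape sides.
A packing using 7 tape sides:
  side 1: 21 = 21
  side 2: 19 = 19
  side 3: 17 + 4 = 21
  side 4: 17 + 4 = 21
  side 5: 17 + 4 = 21
  side 6: 11 + 8 = 19
  side 7: 7 = 7
No arrangement into 6 tape sides stays within capacity, so 7 is optimal.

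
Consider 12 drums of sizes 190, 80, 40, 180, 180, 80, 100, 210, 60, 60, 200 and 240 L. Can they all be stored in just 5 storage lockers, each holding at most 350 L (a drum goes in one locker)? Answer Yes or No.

Total = 1620 L; ⌈1620/350⌉ = 5.
6 drums each exceed half the capacity and cannot share a locker, forcing at least 6 storage lockers.
At least 6 storage lockers are required, but only 5 are allowed.

No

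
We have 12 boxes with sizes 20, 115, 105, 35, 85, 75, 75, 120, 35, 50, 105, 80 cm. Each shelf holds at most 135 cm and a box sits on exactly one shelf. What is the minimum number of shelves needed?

8

Total = 120 + 115 + 105 + 105 + 85 + 80 + 75 + 75 + 50 + 35 + 35 + 20 = 900 cm.
Lower bound: ⌈900/135⌉ = 7 shelves.
Also, 8 boxes each exceed 135/2 cm, and no two of those can share a shelf, so at least 8 shelves are needed.
A packing using 8 shelves:
  shelf 1: 120 = 120
  shelf 2: 115 + 20 = 135
  shelf 3: 105 = 105
  shelf 4: 105 = 105
  shelf 5: 85 + 50 = 135
  shelf 6: 80 + 35 = 115
  shelf 7: 75 + 35 = 110
  shelf 8: 75 = 75
This matches the lower bound, so 8 is optimal.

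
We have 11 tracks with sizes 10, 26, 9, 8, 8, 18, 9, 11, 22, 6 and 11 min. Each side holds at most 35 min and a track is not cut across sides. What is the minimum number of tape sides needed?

Total = 26 + 22 + 18 + 11 + 11 + 10 + 9 + 9 + 8 + 8 + 6 = 138 min.
Lower bound: ⌈138/35⌉ = 4 tape sides.
A packing using 4 tape sides:
  side 1: 26 + 9 = 35
  side 2: 22 + 11 = 33
  side 3: 18 + 11 + 6 = 35
  side 4: 10 + 9 + 8 + 8 = 35
This matches the lower bound, so 4 is optimal.

4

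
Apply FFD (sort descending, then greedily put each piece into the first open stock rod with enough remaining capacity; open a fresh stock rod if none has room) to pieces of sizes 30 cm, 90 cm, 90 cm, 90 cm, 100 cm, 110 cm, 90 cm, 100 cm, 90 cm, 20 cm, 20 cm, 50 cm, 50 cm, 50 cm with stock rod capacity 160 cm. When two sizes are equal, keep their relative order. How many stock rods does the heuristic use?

8

Sorted descending: 110, 100, 100, 90, 90, 90, 90, 90, 50, 50, 50, 30, 20, 20.
  110 → stock rod 1 (new)  [load 110/160]
  100 → stock rod 2 (new)  [load 100/160]
  100 → stock rod 3 (new)  [load 100/160]
  90 → stock rod 4 (new)  [load 90/160]
  90 → stock rod 5 (new)  [load 90/160]
  90 → stock rod 6 (new)  [load 90/160]
  90 → stock rod 7 (new)  [load 90/160]
  90 → stock rod 8 (new)  [load 90/160]
  50 → stock rod 1  [load 160/160]
  50 → stock rod 2  [load 150/160]
  50 → stock rod 3  [load 150/160]
  30 → stock rod 4  [load 120/160]
  20 → stock rod 4  [load 140/160]
  20 → stock rod 4  [load 160/160]
8 stock rods opened.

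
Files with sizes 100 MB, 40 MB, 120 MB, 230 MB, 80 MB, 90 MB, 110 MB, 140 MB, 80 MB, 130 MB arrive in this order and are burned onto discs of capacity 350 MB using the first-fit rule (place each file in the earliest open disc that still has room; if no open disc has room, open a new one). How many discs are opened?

4

  100 → disc 1 (new)  [load 100/350]
  40 → disc 1  [load 140/350]
  120 → disc 1  [load 260/350]
  230 → disc 2 (new)  [load 230/350]
  80 → disc 1  [load 340/350]
  90 → disc 2  [load 320/350]
  110 → disc 3 (new)  [load 110/350]
  140 → disc 3  [load 250/350]
  80 → disc 3  [load 330/350]
  130 → disc 4 (new)  [load 130/350]
4 discs opened.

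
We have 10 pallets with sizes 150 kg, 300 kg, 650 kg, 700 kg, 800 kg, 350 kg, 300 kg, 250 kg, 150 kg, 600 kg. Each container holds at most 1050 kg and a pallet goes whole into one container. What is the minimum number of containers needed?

Total = 800 + 700 + 650 + 600 + 350 + 300 + 300 + 250 + 150 + 150 = 4250 kg.
Lower bound: ⌈4250/1050⌉ = 5 containers.
A packing using 5 containers:
  container 1: 800 + 250 = 1050
  container 2: 700 + 350 = 1050
  container 3: 650 + 300 = 950
  container 4: 600 + 300 + 150 = 1050
  container 5: 150 = 150
This matches the lower bound, so 5 is optimal.

5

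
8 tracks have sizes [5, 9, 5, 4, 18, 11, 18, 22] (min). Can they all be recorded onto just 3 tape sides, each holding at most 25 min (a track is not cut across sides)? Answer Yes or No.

Total = 92 min; ⌈92/25⌉ = 4.
At least 4 tape sides are required, but only 3 are allowed.

No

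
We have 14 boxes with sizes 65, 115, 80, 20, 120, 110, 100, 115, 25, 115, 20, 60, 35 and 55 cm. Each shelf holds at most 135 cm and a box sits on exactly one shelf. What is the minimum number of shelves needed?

Total = 120 + 115 + 115 + 115 + 110 + 100 + 80 + 65 + 60 + 55 + 35 + 25 + 20 + 20 = 1035 cm.
Lower bound: ⌈1035/135⌉ = 8 shelves.
A packing using 8 shelves:
  shelf 1: 120 = 120
  shelf 2: 115 + 20 = 135
  shelf 3: 115 + 20 = 135
  shelf 4: 115 = 115
  shelf 5: 110 + 25 = 135
  shelf 6: 100 + 35 = 135
  shelf 7: 80 + 55 = 135
  shelf 8: 65 + 60 = 125
This matches the lower bound, so 8 is optimal.

8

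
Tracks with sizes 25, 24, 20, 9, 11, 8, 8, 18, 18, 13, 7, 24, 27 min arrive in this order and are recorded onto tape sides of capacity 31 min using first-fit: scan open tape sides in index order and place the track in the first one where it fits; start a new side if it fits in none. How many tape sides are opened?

  25 → side 1 (new)  [load 25/31]
  24 → side 2 (new)  [load 24/31]
  20 → side 3 (new)  [load 20/31]
  9 → side 3  [load 29/31]
  11 → side 4 (new)  [load 11/31]
  8 → side 4  [load 19/31]
  8 → side 4  [load 27/31]
  18 → side 5 (new)  [load 18/31]
  18 → side 6 (new)  [load 18/31]
  13 → side 5  [load 31/31]
  7 → side 2  [load 31/31]
  24 → side 7 (new)  [load 24/31]
  27 → side 8 (new)  [load 27/31]
8 tape sides opened.

8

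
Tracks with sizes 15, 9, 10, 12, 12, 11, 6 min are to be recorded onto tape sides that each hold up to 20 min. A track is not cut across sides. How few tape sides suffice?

5

Total = 15 + 12 + 12 + 11 + 10 + 9 + 6 = 75 min.
Lower bound: ⌈75/20⌉ = 4 tape sides.
A packing using 5 tape sides:
  side 1: 15 = 15
  side 2: 12 + 6 = 18
  side 3: 12 = 12
  side 4: 11 + 9 = 20
  side 5: 10 = 10
No arrangement into 4 tape sides stays within capacity, so 5 is optimal.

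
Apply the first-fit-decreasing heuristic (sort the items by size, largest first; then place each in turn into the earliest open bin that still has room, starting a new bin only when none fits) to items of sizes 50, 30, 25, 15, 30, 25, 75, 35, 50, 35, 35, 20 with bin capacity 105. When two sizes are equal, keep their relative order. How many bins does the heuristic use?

Sorted descending: 75, 50, 50, 35, 35, 35, 30, 30, 25, 25, 20, 15.
  75 → bin 1 (new)  [load 75/105]
  50 → bin 2 (new)  [load 50/105]
  50 → bin 2  [load 100/105]
  35 → bin 3 (new)  [load 35/105]
  35 → bin 3  [load 70/105]
  35 → bin 3  [load 105/105]
  30 → bin 1  [load 105/105]
  30 → bin 4 (new)  [load 30/105]
  25 → bin 4  [load 55/105]
  25 → bin 4  [load 80/105]
  20 → bin 4  [load 100/105]
  15 → bin 5 (new)  [load 15/105]
5 bins opened.

5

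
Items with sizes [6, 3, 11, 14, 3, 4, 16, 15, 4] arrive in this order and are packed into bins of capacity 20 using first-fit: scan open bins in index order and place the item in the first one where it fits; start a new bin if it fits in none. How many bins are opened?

  6 → bin 1 (new)  [load 6/20]
  3 → bin 1  [load 9/20]
  11 → bin 1  [load 20/20]
  14 → bin 2 (new)  [load 14/20]
  3 → bin 2  [load 17/20]
  4 → bin 3 (new)  [load 4/20]
  16 → bin 3  [load 20/20]
  15 → bin 4 (new)  [load 15/20]
  4 → bin 4  [load 19/20]
4 bins opened.

4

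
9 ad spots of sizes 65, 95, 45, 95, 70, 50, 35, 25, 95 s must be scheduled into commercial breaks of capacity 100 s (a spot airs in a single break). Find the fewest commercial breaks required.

6

Total = 95 + 95 + 95 + 70 + 65 + 50 + 45 + 35 + 25 = 575 s.
Lower bound: ⌈575/100⌉ = 6 commercial breaks.
A packing using 6 commercial breaks:
  break 1: 95 = 95
  break 2: 95 = 95
  break 3: 95 = 95
  break 4: 70 + 25 = 95
  break 5: 65 + 35 = 100
  break 6: 50 + 45 = 95
This matches the lower bound, so 6 is optimal.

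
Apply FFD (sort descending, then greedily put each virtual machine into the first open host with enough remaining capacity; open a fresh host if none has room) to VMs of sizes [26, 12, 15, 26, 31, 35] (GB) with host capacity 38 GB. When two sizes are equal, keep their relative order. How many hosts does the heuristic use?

Sorted descending: 35, 31, 26, 26, 15, 12.
  35 → host 1 (new)  [load 35/38]
  31 → host 2 (new)  [load 31/38]
  26 → host 3 (new)  [load 26/38]
  26 → host 4 (new)  [load 26/38]
  15 → host 5 (new)  [load 15/38]
  12 → host 3  [load 38/38]
5 hosts opened.

5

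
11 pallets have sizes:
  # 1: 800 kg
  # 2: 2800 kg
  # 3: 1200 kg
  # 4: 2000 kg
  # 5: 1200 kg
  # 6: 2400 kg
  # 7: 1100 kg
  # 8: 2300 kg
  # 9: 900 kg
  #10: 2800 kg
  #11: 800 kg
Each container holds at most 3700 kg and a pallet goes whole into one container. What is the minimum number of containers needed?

Total = 2800 + 2800 + 2400 + 2300 + 2000 + 1200 + 1200 + 1100 + 900 + 800 + 800 = 18300 kg.
Lower bound: ⌈18300/3700⌉ = 5 containers.
A packing using 6 containers:
  container 1: 2800 + 900 = 3700
  container 2: 2800 + 800 = 3600
  container 3: 2400 + 1200 = 3600
  container 4: 2300 + 1200 = 3500
  container 5: 2000 + 1100 = 3100
  container 6: 800 = 800
No arrangement into 5 containers stays within capacity, so 6 is optimal.

6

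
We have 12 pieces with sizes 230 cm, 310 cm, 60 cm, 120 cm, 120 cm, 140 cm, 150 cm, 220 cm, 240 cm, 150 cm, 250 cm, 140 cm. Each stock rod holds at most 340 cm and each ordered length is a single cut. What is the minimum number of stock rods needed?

Total = 310 + 250 + 240 + 230 + 220 + 150 + 150 + 140 + 140 + 120 + 120 + 60 = 2130 cm.
Lower bound: ⌈2130/340⌉ = 7 stock rods.
A packing using 8 stock rods:
  stock rod 1: 310 = 310
  stock rod 2: 250 + 60 = 310
  stock rod 3: 240 = 240
  stock rod 4: 230 = 230
  stock rod 5: 220 + 120 = 340
  stock rod 6: 150 + 150 = 300
  stock rod 7: 140 + 140 = 280
  stock rod 8: 120 = 120
No arrangement into 7 stock rods stays within capacity, so 8 is optimal.

8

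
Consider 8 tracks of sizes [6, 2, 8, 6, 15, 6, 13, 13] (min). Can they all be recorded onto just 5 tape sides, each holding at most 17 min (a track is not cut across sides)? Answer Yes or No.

A valid assignment using 5 tape sides:
  side 1: 15 + 2 = 17
  side 2: 13 = 13
  side 3: 13 = 13
  side 4: 8 + 6 = 14
  side 5: 6 + 6 = 12
Every load is within 17 min, so 5 tape sides suffice.

Yes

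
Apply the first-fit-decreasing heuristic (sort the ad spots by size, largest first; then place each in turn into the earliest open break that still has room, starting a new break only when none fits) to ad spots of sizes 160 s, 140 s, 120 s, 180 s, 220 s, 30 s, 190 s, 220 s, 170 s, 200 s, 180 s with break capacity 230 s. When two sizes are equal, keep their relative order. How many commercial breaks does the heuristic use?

10

Sorted descending: 220, 220, 200, 190, 180, 180, 170, 160, 140, 120, 30.
  220 → break 1 (new)  [load 220/230]
  220 → break 2 (new)  [load 220/230]
  200 → break 3 (new)  [load 200/230]
  190 → break 4 (new)  [load 190/230]
  180 → break 5 (new)  [load 180/230]
  180 → break 6 (new)  [load 180/230]
  170 → break 7 (new)  [load 170/230]
  160 → break 8 (new)  [load 160/230]
  140 → break 9 (new)  [load 140/230]
  120 → break 10 (new)  [load 120/230]
  30 → break 3  [load 230/230]
10 commercial breaks opened.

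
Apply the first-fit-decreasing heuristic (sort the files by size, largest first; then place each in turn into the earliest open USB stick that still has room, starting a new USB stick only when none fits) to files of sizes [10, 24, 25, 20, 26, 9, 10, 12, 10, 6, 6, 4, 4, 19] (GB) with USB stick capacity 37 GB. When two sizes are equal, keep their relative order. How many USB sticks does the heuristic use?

6

Sorted descending: 26, 25, 24, 20, 19, 12, 10, 10, 10, 9, 6, 6, 4, 4.
  26 → USB stick 1 (new)  [load 26/37]
  25 → USB stick 2 (new)  [load 25/37]
  24 → USB stick 3 (new)  [load 24/37]
  20 → USB stick 4 (new)  [load 20/37]
  19 → USB stick 5 (new)  [load 19/37]
  12 → USB stick 2  [load 37/37]
  10 → USB stick 1  [load 36/37]
  10 → USB stick 3  [load 34/37]
  10 → USB stick 4  [load 30/37]
  9 → USB stick 5  [load 28/37]
  6 → USB stick 4  [load 36/37]
  6 → USB stick 5  [load 34/37]
  4 → USB stick 6 (new)  [load 4/37]
  4 → USB stick 6  [load 8/37]
6 USB sticks opened.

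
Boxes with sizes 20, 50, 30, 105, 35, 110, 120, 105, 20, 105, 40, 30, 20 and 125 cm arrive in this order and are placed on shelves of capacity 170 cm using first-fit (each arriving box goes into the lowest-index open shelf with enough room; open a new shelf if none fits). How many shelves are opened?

7

  20 → shelf 1 (new)  [load 20/170]
  50 → shelf 1  [load 70/170]
  30 → shelf 1  [load 100/170]
  105 → shelf 2 (new)  [load 105/170]
  35 → shelf 1  [load 135/170]
  110 → shelf 3 (new)  [load 110/170]
  120 → shelf 4 (new)  [load 120/170]
  105 → shelf 5 (new)  [load 105/170]
  20 → shelf 1  [load 155/170]
  105 → shelf 6 (new)  [load 105/170]
  40 → shelf 2  [load 145/170]
  30 → shelf 3  [load 140/170]
  20 → shelf 2  [load 165/170]
  125 → shelf 7 (new)  [load 125/170]
7 shelves opened.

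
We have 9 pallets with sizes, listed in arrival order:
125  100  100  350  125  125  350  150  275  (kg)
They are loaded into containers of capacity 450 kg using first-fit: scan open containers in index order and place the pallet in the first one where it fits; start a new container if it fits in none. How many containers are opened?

  125 → container 1 (new)  [load 125/450]
  100 → container 1  [load 225/450]
  100 → container 1  [load 325/450]
  350 → container 2 (new)  [load 350/450]
  125 → container 1  [load 450/450]
  125 → container 3 (new)  [load 125/450]
  350 → container 4 (new)  [load 350/450]
  150 → container 3  [load 275/450]
  275 → container 5 (new)  [load 275/450]
5 containers opened.

5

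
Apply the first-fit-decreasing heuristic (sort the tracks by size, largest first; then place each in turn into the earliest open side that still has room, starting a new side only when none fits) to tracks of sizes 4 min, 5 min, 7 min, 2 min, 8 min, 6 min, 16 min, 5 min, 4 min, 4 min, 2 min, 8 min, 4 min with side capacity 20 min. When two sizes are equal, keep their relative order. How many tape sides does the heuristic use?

4

Sorted descending: 16, 8, 8, 7, 6, 5, 5, 4, 4, 4, 4, 2, 2.
  16 → side 1 (new)  [load 16/20]
  8 → side 2 (new)  [load 8/20]
  8 → side 2  [load 16/20]
  7 → side 3 (new)  [load 7/20]
  6 → side 3  [load 13/20]
  5 → side 3  [load 18/20]
  5 → side 4 (new)  [load 5/20]
  4 → side 1  [load 20/20]
  4 → side 2  [load 20/20]
  4 → side 4  [load 9/20]
  4 → side 4  [load 13/20]
  2 → side 3  [load 20/20]
  2 → side 4  [load 15/20]
4 tape sides opened.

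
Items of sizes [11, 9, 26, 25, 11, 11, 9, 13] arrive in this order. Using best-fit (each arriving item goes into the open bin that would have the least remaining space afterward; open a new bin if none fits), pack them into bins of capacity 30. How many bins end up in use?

5

  11 → bin 1 (new)  [load 11/30]
  9 → bin 1  [load 20/30]
  26 → bin 2 (new)  [load 26/30]
  25 → bin 3 (new)  [load 25/30]
  11 → bin 4 (new)  [load 11/30]
  11 → bin 4  [load 22/30]
  9 → bin 1  [load 29/30]
  13 → bin 5 (new)  [load 13/30]
5 bins opened.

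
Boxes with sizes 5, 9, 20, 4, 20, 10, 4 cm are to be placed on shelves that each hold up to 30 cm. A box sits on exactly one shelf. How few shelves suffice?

Total = 20 + 20 + 10 + 9 + 5 + 4 + 4 = 72 cm.
Lower bound: ⌈72/30⌉ = 3 shelves.
A packing using 3 shelves:
  shelf 1: 20 + 10 = 30
  shelf 2: 20 + 9 = 29
  shelf 3: 5 + 4 + 4 = 13
This matches the lower bound, so 3 is optimal.

3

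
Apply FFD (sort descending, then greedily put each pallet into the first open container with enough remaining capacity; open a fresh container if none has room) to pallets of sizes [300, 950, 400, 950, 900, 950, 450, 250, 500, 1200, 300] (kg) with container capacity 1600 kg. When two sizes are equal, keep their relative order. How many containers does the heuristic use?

Sorted descending: 1200, 950, 950, 950, 900, 500, 450, 400, 300, 300, 250.
  1200 → container 1 (new)  [load 1200/1600]
  950 → container 2 (new)  [load 950/1600]
  950 → container 3 (new)  [load 950/1600]
  950 → container 4 (new)  [load 950/1600]
  900 → container 5 (new)  [load 900/1600]
  500 → container 2  [load 1450/1600]
  450 → container 3  [load 1400/1600]
  400 → container 1  [load 1600/1600]
  300 → container 4  [load 1250/1600]
  300 → container 4  [load 1550/1600]
  250 → container 5  [load 1150/1600]
5 containers opened.

5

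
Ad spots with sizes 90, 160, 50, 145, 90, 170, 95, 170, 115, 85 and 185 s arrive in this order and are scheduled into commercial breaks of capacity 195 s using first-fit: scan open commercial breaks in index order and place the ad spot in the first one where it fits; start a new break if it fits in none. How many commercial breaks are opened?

9

  90 → break 1 (new)  [load 90/195]
  160 → break 2 (new)  [load 160/195]
  50 → break 1  [load 140/195]
  145 → break 3 (new)  [load 145/195]
  90 → break 4 (new)  [load 90/195]
  170 → break 5 (new)  [load 170/195]
  95 → break 4  [load 185/195]
  170 → break 6 (new)  [load 170/195]
  115 → break 7 (new)  [load 115/195]
  85 → break 8 (new)  [load 85/195]
  185 → break 9 (new)  [load 185/195]
9 commercial breaks opened.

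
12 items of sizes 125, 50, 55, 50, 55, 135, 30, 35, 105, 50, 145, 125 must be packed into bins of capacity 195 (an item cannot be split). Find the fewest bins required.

6

Total = 145 + 135 + 125 + 125 + 105 + 55 + 55 + 50 + 50 + 50 + 35 + 30 = 960.
Lower bound: ⌈960/195⌉ = 5 bins.
A packing using 6 bins:
  bin 1: 145 + 50 = 195
  bin 2: 135 + 55 = 190
  bin 3: 125 + 55 = 180
  bin 4: 125 + 50 = 175
  bin 5: 105 + 50 + 35 = 190
  bin 6: 30 = 30
No arrangement into 5 bins stays within capacity, so 6 is optimal.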